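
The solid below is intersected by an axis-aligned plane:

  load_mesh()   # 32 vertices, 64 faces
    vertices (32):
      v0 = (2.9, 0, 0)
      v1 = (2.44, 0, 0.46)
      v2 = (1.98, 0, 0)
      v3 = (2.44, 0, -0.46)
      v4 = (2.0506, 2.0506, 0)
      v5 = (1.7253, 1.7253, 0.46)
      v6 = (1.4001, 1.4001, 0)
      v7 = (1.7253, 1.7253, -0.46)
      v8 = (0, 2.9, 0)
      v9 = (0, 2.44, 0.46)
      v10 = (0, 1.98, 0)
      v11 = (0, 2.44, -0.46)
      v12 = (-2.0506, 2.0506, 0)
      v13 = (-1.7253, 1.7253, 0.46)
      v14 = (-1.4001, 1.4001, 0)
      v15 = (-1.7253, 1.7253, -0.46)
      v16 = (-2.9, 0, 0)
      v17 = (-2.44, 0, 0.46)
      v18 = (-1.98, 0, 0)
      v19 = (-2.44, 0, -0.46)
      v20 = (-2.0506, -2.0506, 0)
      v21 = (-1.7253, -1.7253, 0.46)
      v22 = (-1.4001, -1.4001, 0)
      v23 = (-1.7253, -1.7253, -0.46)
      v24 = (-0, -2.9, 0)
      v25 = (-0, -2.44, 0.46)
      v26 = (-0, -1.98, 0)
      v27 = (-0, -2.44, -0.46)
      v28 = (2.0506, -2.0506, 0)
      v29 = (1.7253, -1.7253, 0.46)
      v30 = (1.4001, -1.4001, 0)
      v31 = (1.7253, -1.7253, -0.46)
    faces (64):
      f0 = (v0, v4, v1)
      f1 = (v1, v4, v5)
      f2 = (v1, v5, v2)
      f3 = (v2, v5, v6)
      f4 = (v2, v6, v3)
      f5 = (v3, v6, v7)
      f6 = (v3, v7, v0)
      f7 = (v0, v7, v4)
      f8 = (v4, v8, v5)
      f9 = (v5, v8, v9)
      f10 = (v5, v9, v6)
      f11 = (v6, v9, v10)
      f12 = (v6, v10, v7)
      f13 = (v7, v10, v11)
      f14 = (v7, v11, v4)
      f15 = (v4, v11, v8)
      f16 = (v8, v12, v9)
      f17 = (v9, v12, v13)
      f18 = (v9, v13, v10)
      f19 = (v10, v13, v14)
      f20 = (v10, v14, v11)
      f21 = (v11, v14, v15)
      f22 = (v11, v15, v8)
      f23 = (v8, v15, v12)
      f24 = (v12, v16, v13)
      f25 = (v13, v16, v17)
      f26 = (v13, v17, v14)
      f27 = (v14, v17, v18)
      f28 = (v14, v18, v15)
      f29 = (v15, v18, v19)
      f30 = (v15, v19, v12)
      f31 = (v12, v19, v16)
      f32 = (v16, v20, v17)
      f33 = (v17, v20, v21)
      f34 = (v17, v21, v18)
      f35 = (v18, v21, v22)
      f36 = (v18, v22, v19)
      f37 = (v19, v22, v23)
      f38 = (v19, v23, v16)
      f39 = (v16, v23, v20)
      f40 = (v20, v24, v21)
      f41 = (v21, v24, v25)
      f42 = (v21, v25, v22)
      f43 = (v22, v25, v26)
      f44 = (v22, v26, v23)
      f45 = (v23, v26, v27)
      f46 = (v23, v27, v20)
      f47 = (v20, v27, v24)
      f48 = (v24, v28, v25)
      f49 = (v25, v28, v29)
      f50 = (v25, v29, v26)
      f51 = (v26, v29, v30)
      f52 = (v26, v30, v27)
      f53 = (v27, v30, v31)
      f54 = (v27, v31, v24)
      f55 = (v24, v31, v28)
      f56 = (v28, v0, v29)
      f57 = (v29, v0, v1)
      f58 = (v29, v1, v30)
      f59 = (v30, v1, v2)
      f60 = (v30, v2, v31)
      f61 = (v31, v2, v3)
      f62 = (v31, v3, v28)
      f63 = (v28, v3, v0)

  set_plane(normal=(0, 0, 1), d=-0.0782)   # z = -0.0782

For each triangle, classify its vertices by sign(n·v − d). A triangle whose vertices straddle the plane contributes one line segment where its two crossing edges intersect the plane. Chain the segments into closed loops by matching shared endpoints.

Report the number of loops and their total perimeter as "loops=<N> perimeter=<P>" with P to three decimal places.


loops=2 perimeter=29.880

Straddling triangles (32 of 64):
  (v2,v6,v3) [++-] → (1.57688, 1.16208, -0.0782)–(2.0582, 0, -0.0782)  len=1.2578
  (v3,v6,v7) [-+-] → (1.57688, 1.16208, -0.0782)–(1.45538, 1.45538, -0.0782)  len=0.3175
  (v3,v7,v0) [--+] → (2.7003, 0.293301, -0.0782)–(2.8218, 0, -0.0782)  len=0.3175
  (v0,v7,v4) [+-+] → (2.7003, 0.293301, -0.0782)–(1.9953, 1.9953, -0.0782)  len=1.8422
  (v6,v10,v7) [++-] → (0.293301, 1.9367, -0.0782)–(1.45538, 1.45538, -0.0782)  len=1.2578
  (v7,v10,v11) [-+-] → (0.293301, 1.9367, -0.0782)–(0, 2.0582, -0.0782)  len=0.3175
  (v7,v11,v4) [--+] → (1.702, 2.1168, -0.0782)–(1.9953, 1.9953, -0.0782)  len=0.3175
  (v4,v11,v8) [+-+] → (1.702, 2.1168, -0.0782)–(0, 2.8218, -0.0782)  len=1.8422
  (v10,v14,v11) [++-] → (-1.16208, 1.57688, -0.0782)–(0, 2.0582, -0.0782)  len=1.2578
  (v11,v14,v15) [-+-] → (-1.16208, 1.57688, -0.0782)–(-1.45538, 1.45538, -0.0782)  len=0.3175
  (v11,v15,v8) [--+] → (-0.293301, 2.7003, -0.0782)–(0, 2.8218, -0.0782)  len=0.3175
  (v8,v15,v12) [+-+] → (-0.293301, 2.7003, -0.0782)–(-1.9953, 1.9953, -0.0782)  len=1.8422
  (v14,v18,v15) [++-] → (-1.9367, 0.293301, -0.0782)–(-1.45538, 1.45538, -0.0782)  len=1.2578
  (v15,v18,v19) [-+-] → (-1.9367, 0.293301, -0.0782)–(-2.0582, 0, -0.0782)  len=0.3175
  (v15,v19,v12) [--+] → (-2.1168, 1.702, -0.0782)–(-1.9953, 1.9953, -0.0782)  len=0.3175
  (v12,v19,v16) [+-+] → (-2.1168, 1.702, -0.0782)–(-2.8218, 0, -0.0782)  len=1.8422
  (v18,v22,v19) [++-] → (-1.57688, -1.16208, -0.0782)–(-2.0582, 0, -0.0782)  len=1.2578
  (v19,v22,v23) [-+-] → (-1.57688, -1.16208, -0.0782)–(-1.45538, -1.45538, -0.0782)  len=0.3175
  (v19,v23,v16) [--+] → (-2.7003, -0.293301, -0.0782)–(-2.8218, 0, -0.0782)  len=0.3175
  (v16,v23,v20) [+-+] → (-2.7003, -0.293301, -0.0782)–(-1.9953, -1.9953, -0.0782)  len=1.8422
  (v22,v26,v23) [++-] → (-0.293301, -1.9367, -0.0782)–(-1.45538, -1.45538, -0.0782)  len=1.2578
  (v23,v26,v27) [-+-] → (-0.293301, -1.9367, -0.0782)–(0, -2.0582, -0.0782)  len=0.3175
  (v23,v27,v20) [--+] → (-1.702, -2.1168, -0.0782)–(-1.9953, -1.9953, -0.0782)  len=0.3175
  (v20,v27,v24) [+-+] → (-1.702, -2.1168, -0.0782)–(0, -2.8218, -0.0782)  len=1.8422
  (v26,v30,v27) [++-] → (1.16208, -1.57688, -0.0782)–(0, -2.0582, -0.0782)  len=1.2578
  (v27,v30,v31) [-+-] → (1.16208, -1.57688, -0.0782)–(1.45538, -1.45538, -0.0782)  len=0.3175
  (v27,v31,v24) [--+] → (0.293301, -2.7003, -0.0782)–(0, -2.8218, -0.0782)  len=0.3175
  (v24,v31,v28) [+-+] → (0.293301, -2.7003, -0.0782)–(1.9953, -1.9953, -0.0782)  len=1.8422
  (v30,v2,v31) [++-] → (1.9367, -0.293301, -0.0782)–(1.45538, -1.45538, -0.0782)  len=1.2578
  (v31,v2,v3) [-+-] → (1.9367, -0.293301, -0.0782)–(2.0582, 0, -0.0782)  len=0.3175
  (v31,v3,v28) [--+] → (2.1168, -1.702, -0.0782)–(1.9953, -1.9953, -0.0782)  len=0.3175
  (v28,v3,v0) [+-+] → (2.1168, -1.702, -0.0782)–(2.8218, 0, -0.0782)  len=1.8422

Chained into 2 loop(s):
  loop 1: 16 segments, perimeter = 12.6023
  loop 2: 16 segments, perimeter = 17.2776
Total perimeter = 29.880


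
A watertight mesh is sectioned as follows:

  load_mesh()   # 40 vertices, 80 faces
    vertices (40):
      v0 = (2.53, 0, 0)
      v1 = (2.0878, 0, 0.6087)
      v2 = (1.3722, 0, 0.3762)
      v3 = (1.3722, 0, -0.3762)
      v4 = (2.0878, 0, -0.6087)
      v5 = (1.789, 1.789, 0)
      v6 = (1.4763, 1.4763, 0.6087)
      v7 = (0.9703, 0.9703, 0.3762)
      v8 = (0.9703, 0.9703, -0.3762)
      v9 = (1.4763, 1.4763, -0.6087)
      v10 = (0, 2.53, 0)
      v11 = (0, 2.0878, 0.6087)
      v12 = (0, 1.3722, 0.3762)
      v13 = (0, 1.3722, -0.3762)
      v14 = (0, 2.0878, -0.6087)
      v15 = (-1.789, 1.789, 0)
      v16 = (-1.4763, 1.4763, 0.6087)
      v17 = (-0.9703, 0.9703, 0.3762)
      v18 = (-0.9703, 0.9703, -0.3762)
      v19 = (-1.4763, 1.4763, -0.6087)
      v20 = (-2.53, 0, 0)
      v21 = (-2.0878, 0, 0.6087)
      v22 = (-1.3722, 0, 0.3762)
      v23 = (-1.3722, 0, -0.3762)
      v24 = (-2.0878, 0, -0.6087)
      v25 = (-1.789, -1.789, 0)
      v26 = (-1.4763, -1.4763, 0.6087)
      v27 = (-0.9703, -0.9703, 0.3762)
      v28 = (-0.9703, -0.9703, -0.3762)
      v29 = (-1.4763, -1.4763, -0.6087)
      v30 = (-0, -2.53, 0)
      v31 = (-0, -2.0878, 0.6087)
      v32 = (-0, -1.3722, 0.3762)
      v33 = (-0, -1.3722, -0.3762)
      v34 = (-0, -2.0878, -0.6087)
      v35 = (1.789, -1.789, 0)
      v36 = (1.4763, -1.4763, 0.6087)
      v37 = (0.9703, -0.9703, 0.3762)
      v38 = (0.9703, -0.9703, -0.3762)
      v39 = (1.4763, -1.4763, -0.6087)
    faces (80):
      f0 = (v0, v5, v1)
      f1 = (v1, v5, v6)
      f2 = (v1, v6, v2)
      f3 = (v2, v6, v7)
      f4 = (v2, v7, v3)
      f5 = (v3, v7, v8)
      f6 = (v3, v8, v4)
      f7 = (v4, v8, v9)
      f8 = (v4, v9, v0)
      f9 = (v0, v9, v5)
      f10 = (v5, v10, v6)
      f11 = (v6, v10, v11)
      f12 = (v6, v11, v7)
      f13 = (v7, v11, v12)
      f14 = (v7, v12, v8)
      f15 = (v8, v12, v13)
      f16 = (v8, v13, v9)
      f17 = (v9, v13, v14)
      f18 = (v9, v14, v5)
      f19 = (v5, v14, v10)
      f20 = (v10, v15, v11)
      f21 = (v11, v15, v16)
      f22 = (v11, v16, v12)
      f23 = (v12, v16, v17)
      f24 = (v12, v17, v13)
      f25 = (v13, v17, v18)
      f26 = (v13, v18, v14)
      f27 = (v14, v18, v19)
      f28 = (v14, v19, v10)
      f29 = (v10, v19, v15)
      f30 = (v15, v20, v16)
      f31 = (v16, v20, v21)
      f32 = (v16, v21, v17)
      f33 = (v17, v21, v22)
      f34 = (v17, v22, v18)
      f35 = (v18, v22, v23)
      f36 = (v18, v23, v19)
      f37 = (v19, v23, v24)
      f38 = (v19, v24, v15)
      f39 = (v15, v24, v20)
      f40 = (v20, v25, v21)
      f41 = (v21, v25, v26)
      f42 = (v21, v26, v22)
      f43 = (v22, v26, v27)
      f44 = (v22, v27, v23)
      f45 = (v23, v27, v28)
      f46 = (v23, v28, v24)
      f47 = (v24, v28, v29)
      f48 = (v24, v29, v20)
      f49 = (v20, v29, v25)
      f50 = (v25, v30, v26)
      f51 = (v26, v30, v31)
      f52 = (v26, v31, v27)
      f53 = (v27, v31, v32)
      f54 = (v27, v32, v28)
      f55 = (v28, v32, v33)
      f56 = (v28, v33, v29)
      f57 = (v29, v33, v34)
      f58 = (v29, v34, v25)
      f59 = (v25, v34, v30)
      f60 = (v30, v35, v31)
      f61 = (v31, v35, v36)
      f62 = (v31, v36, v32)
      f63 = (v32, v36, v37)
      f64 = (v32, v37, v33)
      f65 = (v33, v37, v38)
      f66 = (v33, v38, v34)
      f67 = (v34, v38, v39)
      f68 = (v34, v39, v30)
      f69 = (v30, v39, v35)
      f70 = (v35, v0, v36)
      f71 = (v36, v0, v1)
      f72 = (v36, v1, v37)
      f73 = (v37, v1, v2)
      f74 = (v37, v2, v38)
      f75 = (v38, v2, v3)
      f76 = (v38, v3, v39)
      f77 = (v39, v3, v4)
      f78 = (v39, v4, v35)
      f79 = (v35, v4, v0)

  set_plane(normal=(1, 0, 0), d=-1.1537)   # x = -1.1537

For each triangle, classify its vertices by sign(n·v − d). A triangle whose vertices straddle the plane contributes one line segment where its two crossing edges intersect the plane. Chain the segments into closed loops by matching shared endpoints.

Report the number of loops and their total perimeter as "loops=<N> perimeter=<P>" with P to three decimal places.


Straddling triangles (24 of 80):
  (v10,v15,v11) [+-+] → (-1.1537, 2.05214, 0)–(-1.1537, 1.89511, 0.216158)  len=0.2672
  (v11,v15,v16) [+--] → (-1.1537, 1.89511, 0.216158)–(-1.1537, 1.60992, 0.6087)  len=0.4852
  (v11,v16,v12) [+-+] → (-1.1537, 1.60992, 0.6087)–(-1.1537, 1.45355, 0.557894)  len=0.1644
  (v12,v16,v17) [+-+] → (-1.1537, 1.45355, 0.557894)–(-1.1537, 1.1537, 0.46047)  len=0.3153
  (v14,v18,v19) [++-] → (-1.1537, 1.1537, -0.46047)–(-1.1537, 1.60992, -0.6087)  len=0.4797
  (v14,v19,v10) [+-+] → (-1.1537, 1.60992, -0.6087)–(-1.1537, 1.70655, -0.475687)  len=0.1644
  (v10,v19,v15) [+--] → (-1.1537, 1.70655, -0.475687)–(-1.1537, 2.05214, 0)  len=0.5880
  (v16,v21,v17) [--+] → (-1.1537, 0.811058, 0.414357)–(-1.1537, 1.1537, 0.46047)  len=0.3457
  (v17,v21,v22) [+--] → (-1.1537, 0.811058, 0.414357)–(-1.1537, 0.527521, 0.3762)  len=0.2861
  (v17,v22,v18) [+-+] → (-1.1537, 0.527521, 0.3762)–(-1.1537, 0.527521, -0.0328555)  len=0.4091
  (v18,v22,v23) [+--] → (-1.1537, 0.527521, -0.0328555)–(-1.1537, 0.527521, -0.3762)  len=0.3433
  (v18,v23,v19) [+--] → (-1.1537, 0.527521, -0.3762)–(-1.1537, 1.1537, -0.46047)  len=0.6318
  (v22,v26,v27) [--+] → (-1.1537, -1.1537, 0.46047)–(-1.1537, -0.527521, 0.3762)  len=0.6318
  (v22,v27,v23) [-+-] → (-1.1537, -0.527521, 0.3762)–(-1.1537, -0.527521, 0.0328555)  len=0.3433
  (v23,v27,v28) [-++] → (-1.1537, -0.527521, 0.0328555)–(-1.1537, -0.527521, -0.3762)  len=0.4091
  (v23,v28,v24) [-+-] → (-1.1537, -0.527521, -0.3762)–(-1.1537, -0.811058, -0.414357)  len=0.2861
  (v24,v28,v29) [-+-] → (-1.1537, -0.811058, -0.414357)–(-1.1537, -1.1537, -0.46047)  len=0.3457
  (v25,v30,v26) [-+-] → (-1.1537, -2.05214, 0)–(-1.1537, -1.70655, 0.475687)  len=0.5880
  (v26,v30,v31) [-++] → (-1.1537, -1.70655, 0.475687)–(-1.1537, -1.60992, 0.6087)  len=0.1644
  (v26,v31,v27) [-++] → (-1.1537, -1.60992, 0.6087)–(-1.1537, -1.1537, 0.46047)  len=0.4797
  (v28,v33,v29) [++-] → (-1.1537, -1.45355, -0.557894)–(-1.1537, -1.1537, -0.46047)  len=0.3153
  (v29,v33,v34) [-++] → (-1.1537, -1.45355, -0.557894)–(-1.1537, -1.60992, -0.6087)  len=0.1644
  (v29,v34,v25) [-+-] → (-1.1537, -1.60992, -0.6087)–(-1.1537, -1.89511, -0.216158)  len=0.4852
  (v25,v34,v30) [-++] → (-1.1537, -1.89511, -0.216158)–(-1.1537, -2.05214, 0)  len=0.2672

Chained into 2 loop(s):
  loop 1: 12 segments, perimeter = 4.4802
  loop 2: 12 segments, perimeter = 4.4802
Total perimeter = 8.960

loops=2 perimeter=8.960


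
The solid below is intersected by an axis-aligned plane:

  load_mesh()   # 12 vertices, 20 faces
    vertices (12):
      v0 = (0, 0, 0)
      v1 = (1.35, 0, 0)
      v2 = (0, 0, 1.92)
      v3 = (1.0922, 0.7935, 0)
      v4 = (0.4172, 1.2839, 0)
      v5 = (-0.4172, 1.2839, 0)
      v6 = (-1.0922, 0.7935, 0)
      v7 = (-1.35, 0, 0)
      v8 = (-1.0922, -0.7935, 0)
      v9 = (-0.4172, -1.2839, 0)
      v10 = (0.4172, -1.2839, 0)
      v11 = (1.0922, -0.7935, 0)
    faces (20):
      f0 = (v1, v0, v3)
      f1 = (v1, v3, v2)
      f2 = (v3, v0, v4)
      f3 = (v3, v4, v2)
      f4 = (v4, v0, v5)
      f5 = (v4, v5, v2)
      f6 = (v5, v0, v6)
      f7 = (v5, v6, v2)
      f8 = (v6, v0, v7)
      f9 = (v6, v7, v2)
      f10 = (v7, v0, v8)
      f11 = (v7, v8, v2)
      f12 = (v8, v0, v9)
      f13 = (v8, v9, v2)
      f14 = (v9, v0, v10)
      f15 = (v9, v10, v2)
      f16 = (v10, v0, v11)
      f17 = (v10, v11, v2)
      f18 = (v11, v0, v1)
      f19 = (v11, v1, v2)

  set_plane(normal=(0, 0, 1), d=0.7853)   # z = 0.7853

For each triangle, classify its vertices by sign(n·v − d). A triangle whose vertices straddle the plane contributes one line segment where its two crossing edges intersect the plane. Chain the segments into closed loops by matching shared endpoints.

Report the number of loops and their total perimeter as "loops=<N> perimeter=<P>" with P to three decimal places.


Straddling triangles (10 of 20):
  (v1,v3,v2) [--+] → (0.645479, 0.46895, 0.7853)–(0.797836, 0, 0.7853)  len=0.4931
  (v3,v4,v2) [--+] → (0.246561, 0.758772, 0.7853)–(0.645479, 0.46895, 0.7853)  len=0.4931
  (v4,v5,v2) [--+] → (-0.246561, 0.758772, 0.7853)–(0.246561, 0.758772, 0.7853)  len=0.4931
  (v5,v6,v2) [--+] → (-0.645479, 0.46895, 0.7853)–(-0.246561, 0.758772, 0.7853)  len=0.4931
  (v6,v7,v2) [--+] → (-0.797836, 0, 0.7853)–(-0.645479, 0.46895, 0.7853)  len=0.4931
  (v7,v8,v2) [--+] → (-0.645479, -0.46895, 0.7853)–(-0.797836, 0, 0.7853)  len=0.4931
  (v8,v9,v2) [--+] → (-0.246561, -0.758772, 0.7853)–(-0.645479, -0.46895, 0.7853)  len=0.4931
  (v9,v10,v2) [--+] → (0.246561, -0.758772, 0.7853)–(-0.246561, -0.758772, 0.7853)  len=0.4931
  (v10,v11,v2) [--+] → (0.645479, -0.46895, 0.7853)–(0.246561, -0.758772, 0.7853)  len=0.4931
  (v11,v1,v2) [--+] → (0.797836, 0, 0.7853)–(0.645479, -0.46895, 0.7853)  len=0.4931

Chained into 1 loop(s):
  loop 1: 10 segments, perimeter = 4.9309
Total perimeter = 4.931

loops=1 perimeter=4.931


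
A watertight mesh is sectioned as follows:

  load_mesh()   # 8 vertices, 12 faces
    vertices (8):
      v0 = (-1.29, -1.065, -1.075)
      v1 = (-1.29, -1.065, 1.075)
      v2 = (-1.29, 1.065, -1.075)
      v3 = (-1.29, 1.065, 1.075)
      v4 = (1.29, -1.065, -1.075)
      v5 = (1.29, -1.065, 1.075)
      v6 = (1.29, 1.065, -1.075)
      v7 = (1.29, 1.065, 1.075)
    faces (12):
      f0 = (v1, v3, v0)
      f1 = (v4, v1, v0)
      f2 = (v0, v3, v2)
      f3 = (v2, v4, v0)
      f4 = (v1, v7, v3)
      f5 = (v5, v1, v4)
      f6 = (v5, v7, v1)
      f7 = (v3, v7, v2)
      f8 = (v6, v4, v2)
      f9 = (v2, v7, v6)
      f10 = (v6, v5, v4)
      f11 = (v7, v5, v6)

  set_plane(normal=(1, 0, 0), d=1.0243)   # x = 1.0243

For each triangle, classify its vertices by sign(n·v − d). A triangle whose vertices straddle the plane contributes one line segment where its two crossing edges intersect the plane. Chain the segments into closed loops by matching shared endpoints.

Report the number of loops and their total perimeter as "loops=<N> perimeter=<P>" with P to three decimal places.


Straddling triangles (8 of 12):
  (v4,v1,v0) [+--] → (1.0243, -1.065, -0.853583)–(1.0243, -1.065, -1.075)  len=0.2214
  (v2,v4,v0) [-+-] → (1.0243, -0.845643, -1.075)–(1.0243, -1.065, -1.075)  len=0.2194
  (v1,v7,v3) [-+-] → (1.0243, 0.845643, 1.075)–(1.0243, 1.065, 1.075)  len=0.2194
  (v5,v1,v4) [+-+] → (1.0243, -1.065, 1.075)–(1.0243, -1.065, -0.853583)  len=1.9286
  (v5,v7,v1) [++-] → (1.0243, 0.845643, 1.075)–(1.0243, -1.065, 1.075)  len=1.9106
  (v3,v7,v2) [-+-] → (1.0243, 1.065, 1.075)–(1.0243, 1.065, 0.853583)  len=0.2214
  (v6,v4,v2) [++-] → (1.0243, -0.845643, -1.075)–(1.0243, 1.065, -1.075)  len=1.9106
  (v2,v7,v6) [-++] → (1.0243, 1.065, 0.853583)–(1.0243, 1.065, -1.075)  len=1.9286

Chained into 1 loop(s):
  loop 1: 8 segments, perimeter = 8.5600
Total perimeter = 8.560

loops=1 perimeter=8.560


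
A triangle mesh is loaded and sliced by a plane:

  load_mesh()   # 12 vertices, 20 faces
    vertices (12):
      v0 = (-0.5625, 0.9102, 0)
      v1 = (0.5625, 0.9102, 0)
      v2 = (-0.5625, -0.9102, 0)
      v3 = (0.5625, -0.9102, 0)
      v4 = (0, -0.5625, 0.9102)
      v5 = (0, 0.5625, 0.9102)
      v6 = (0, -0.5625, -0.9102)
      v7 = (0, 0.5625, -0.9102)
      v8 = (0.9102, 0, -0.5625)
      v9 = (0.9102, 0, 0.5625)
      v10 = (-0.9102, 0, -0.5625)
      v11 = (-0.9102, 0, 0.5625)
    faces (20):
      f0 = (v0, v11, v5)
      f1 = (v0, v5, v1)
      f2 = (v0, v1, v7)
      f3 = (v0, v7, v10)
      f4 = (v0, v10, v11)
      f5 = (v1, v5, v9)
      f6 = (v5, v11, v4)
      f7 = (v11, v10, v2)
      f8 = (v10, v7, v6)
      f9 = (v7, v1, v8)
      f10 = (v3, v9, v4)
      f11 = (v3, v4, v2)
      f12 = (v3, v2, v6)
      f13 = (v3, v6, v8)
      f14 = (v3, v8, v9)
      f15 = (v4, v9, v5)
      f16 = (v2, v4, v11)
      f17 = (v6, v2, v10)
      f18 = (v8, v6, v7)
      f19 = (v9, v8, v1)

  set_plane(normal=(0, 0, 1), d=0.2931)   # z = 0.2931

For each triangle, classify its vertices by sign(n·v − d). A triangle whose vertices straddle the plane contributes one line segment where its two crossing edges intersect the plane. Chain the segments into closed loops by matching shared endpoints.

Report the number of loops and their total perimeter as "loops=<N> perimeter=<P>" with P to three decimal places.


Straddling triangles (10 of 20):
  (v0,v11,v5) [-++] → (-0.743675, 0.435925, 0.2931)–(-0.381365, 0.798235, 0.2931)  len=0.5124
  (v0,v5,v1) [-+-] → (-0.381365, 0.798235, 0.2931)–(0.381365, 0.798235, 0.2931)  len=0.7627
  (v0,v10,v11) [--+] → (-0.9102, 0, 0.2931)–(-0.743675, 0.435925, 0.2931)  len=0.4666
  (v1,v5,v9) [-++] → (0.381365, 0.798235, 0.2931)–(0.743675, 0.435925, 0.2931)  len=0.5124
  (v11,v10,v2) [+--] → (-0.9102, 0, 0.2931)–(-0.743675, -0.435925, 0.2931)  len=0.4666
  (v3,v9,v4) [-++] → (0.743675, -0.435925, 0.2931)–(0.381365, -0.798235, 0.2931)  len=0.5124
  (v3,v4,v2) [-+-] → (0.381365, -0.798235, 0.2931)–(-0.381365, -0.798235, 0.2931)  len=0.7627
  (v3,v8,v9) [--+] → (0.9102, 0, 0.2931)–(0.743675, -0.435925, 0.2931)  len=0.4666
  (v2,v4,v11) [-++] → (-0.381365, -0.798235, 0.2931)–(-0.743675, -0.435925, 0.2931)  len=0.5124
  (v9,v8,v1) [+--] → (0.9102, 0, 0.2931)–(0.743675, 0.435925, 0.2931)  len=0.4666

Chained into 1 loop(s):
  loop 1: 10 segments, perimeter = 5.4416
Total perimeter = 5.442

loops=1 perimeter=5.442


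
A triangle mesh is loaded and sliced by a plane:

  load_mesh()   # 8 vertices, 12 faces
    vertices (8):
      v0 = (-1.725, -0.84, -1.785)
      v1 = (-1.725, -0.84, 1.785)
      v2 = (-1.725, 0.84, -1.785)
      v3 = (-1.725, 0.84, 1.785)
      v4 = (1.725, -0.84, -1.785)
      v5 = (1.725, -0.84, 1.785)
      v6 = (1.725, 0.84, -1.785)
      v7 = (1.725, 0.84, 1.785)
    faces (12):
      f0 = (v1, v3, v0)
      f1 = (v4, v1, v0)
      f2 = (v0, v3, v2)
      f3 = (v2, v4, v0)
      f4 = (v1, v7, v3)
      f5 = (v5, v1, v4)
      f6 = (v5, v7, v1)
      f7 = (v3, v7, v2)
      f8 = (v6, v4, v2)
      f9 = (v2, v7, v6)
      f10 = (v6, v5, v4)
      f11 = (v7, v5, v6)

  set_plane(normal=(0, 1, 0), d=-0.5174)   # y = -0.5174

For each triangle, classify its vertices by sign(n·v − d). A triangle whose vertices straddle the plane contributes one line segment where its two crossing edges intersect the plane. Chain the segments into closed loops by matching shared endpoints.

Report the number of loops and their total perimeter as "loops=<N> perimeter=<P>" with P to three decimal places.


loops=1 perimeter=14.040

Straddling triangles (8 of 12):
  (v1,v3,v0) [-+-] → (-1.725, -0.5174, 1.785)–(-1.725, -0.5174, -1.09948)  len=2.8845
  (v0,v3,v2) [-++] → (-1.725, -0.5174, -1.09947)–(-1.725, -0.5174, -1.785)  len=0.6855
  (v2,v4,v0) [+--] → (1.06252, -0.5174, -1.785)–(-1.725, -0.5174, -1.785)  len=2.7875
  (v1,v7,v3) [-++] → (-1.06252, -0.5174, 1.785)–(-1.725, -0.5174, 1.785)  len=0.6625
  (v5,v7,v1) [-+-] → (1.725, -0.5174, 1.785)–(-1.06252, -0.5174, 1.785)  len=2.7875
  (v6,v4,v2) [+-+] → (1.725, -0.5174, -1.785)–(1.06252, -0.5174, -1.785)  len=0.6625
  (v6,v5,v4) [+--] → (1.725, -0.5174, 1.09948)–(1.725, -0.5174, -1.785)  len=2.8845
  (v7,v5,v6) [+-+] → (1.725, -0.5174, 1.785)–(1.725, -0.5174, 1.09947)  len=0.6855

Chained into 1 loop(s):
  loop 1: 8 segments, perimeter = 14.0400
Total perimeter = 14.040


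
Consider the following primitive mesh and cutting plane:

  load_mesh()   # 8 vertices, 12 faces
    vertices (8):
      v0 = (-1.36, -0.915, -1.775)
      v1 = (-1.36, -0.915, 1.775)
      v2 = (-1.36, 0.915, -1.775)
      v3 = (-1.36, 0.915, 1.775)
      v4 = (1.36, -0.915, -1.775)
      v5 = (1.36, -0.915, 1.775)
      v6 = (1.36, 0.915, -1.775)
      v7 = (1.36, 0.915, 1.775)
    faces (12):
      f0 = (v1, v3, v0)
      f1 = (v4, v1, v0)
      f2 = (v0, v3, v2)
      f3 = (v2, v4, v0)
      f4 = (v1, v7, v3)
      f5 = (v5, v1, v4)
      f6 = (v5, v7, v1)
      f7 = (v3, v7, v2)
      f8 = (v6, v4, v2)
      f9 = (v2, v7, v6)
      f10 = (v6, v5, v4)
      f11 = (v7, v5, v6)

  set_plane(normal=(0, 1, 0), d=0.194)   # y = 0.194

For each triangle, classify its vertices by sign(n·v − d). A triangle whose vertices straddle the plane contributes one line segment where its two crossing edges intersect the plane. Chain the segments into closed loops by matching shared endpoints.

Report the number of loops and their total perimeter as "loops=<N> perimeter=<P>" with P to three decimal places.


Straddling triangles (8 of 12):
  (v1,v3,v0) [-+-] → (-1.36, 0.194, 1.775)–(-1.36, 0.194, 0.376339)  len=1.3987
  (v0,v3,v2) [-++] → (-1.36, 0.194, 0.376339)–(-1.36, 0.194, -1.775)  len=2.1513
  (v2,v4,v0) [+--] → (-0.28835, 0.194, -1.775)–(-1.36, 0.194, -1.775)  len=1.0717
  (v1,v7,v3) [-++] → (0.28835, 0.194, 1.775)–(-1.36, 0.194, 1.775)  len=1.6483
  (v5,v7,v1) [-+-] → (1.36, 0.194, 1.775)–(0.28835, 0.194, 1.775)  len=1.0717
  (v6,v4,v2) [+-+] → (1.36, 0.194, -1.775)–(-0.28835, 0.194, -1.775)  len=1.6483
  (v6,v5,v4) [+--] → (1.36, 0.194, -0.376339)–(1.36, 0.194, -1.775)  len=1.3987
  (v7,v5,v6) [+-+] → (1.36, 0.194, 1.775)–(1.36, 0.194, -0.376339)  len=2.1513

Chained into 1 loop(s):
  loop 1: 8 segments, perimeter = 12.5400
Total perimeter = 12.540

loops=1 perimeter=12.540


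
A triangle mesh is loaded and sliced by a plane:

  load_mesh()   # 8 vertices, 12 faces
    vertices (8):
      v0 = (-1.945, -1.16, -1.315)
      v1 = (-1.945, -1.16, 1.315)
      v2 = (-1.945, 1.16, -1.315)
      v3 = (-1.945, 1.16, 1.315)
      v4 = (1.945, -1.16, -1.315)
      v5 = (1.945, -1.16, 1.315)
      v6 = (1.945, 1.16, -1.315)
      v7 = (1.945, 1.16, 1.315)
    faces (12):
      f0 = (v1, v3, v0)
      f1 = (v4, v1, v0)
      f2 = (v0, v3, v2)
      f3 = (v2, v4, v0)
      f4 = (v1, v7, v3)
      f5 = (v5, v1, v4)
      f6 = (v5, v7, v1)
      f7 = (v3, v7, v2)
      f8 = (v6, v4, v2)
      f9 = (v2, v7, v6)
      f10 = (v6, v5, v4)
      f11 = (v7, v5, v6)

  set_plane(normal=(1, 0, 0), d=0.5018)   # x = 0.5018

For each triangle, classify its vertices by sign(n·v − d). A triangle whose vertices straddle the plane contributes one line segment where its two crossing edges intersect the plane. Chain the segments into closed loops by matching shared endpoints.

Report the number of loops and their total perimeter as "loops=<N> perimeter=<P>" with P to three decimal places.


loops=1 perimeter=9.900

Straddling triangles (8 of 12):
  (v4,v1,v0) [+--] → (0.5018, -1.16, -0.339263)–(0.5018, -1.16, -1.315)  len=0.9757
  (v2,v4,v0) [-+-] → (0.5018, -0.299274, -1.315)–(0.5018, -1.16, -1.315)  len=0.8607
  (v1,v7,v3) [-+-] → (0.5018, 0.299274, 1.315)–(0.5018, 1.16, 1.315)  len=0.8607
  (v5,v1,v4) [+-+] → (0.5018, -1.16, 1.315)–(0.5018, -1.16, -0.339263)  len=1.6543
  (v5,v7,v1) [++-] → (0.5018, 0.299274, 1.315)–(0.5018, -1.16, 1.315)  len=1.4593
  (v3,v7,v2) [-+-] → (0.5018, 1.16, 1.315)–(0.5018, 1.16, 0.339263)  len=0.9757
  (v6,v4,v2) [++-] → (0.5018, -0.299274, -1.315)–(0.5018, 1.16, -1.315)  len=1.4593
  (v2,v7,v6) [-++] → (0.5018, 1.16, 0.339263)–(0.5018, 1.16, -1.315)  len=1.6543

Chained into 1 loop(s):
  loop 1: 8 segments, perimeter = 9.9000
Total perimeter = 9.900


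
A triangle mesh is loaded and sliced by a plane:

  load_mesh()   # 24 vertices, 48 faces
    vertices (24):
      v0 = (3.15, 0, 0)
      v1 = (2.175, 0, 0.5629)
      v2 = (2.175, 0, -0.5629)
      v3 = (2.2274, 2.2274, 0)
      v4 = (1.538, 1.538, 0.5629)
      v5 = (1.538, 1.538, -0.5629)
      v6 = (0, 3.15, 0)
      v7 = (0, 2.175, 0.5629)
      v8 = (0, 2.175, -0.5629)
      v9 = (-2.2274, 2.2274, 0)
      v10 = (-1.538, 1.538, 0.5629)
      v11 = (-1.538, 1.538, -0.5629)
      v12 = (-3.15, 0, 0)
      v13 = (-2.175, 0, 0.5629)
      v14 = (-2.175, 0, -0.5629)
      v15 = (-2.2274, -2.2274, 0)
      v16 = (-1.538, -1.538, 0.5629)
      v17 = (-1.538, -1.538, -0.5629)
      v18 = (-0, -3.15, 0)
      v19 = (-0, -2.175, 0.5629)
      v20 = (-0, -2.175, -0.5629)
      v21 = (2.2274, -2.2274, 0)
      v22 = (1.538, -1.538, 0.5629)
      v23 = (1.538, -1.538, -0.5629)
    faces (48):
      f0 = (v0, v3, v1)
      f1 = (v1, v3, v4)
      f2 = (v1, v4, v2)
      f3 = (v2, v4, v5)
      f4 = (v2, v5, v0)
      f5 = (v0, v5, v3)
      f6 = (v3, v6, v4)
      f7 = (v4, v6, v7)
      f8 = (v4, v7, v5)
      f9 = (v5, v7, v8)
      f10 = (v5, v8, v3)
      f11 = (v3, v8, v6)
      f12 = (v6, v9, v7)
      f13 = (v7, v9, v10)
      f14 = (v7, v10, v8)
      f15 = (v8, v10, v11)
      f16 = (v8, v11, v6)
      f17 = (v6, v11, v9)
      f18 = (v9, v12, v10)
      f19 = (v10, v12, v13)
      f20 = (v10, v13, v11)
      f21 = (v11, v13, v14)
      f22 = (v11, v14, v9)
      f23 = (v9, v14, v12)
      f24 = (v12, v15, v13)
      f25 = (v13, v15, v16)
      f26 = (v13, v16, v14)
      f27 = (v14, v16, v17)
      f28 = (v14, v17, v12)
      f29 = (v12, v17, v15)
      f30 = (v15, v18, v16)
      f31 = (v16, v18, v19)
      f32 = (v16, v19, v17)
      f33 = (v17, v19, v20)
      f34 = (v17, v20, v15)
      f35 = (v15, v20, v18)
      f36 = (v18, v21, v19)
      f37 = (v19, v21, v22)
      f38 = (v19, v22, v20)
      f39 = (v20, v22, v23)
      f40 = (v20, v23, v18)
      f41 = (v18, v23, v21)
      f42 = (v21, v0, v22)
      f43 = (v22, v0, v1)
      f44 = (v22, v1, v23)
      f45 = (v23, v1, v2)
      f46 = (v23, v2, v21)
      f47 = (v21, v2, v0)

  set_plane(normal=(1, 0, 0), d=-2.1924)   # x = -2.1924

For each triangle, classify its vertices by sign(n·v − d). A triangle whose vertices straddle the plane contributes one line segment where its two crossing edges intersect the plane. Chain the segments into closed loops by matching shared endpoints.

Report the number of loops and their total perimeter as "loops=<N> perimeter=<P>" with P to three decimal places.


loops=1 perimeter=9.245

Straddling triangles (14 of 48):
  (v6,v9,v7) [+-+] → (-2.1924, 2.2419, 0)–(-2.1924, 2.22658, 0.00884507)  len=0.0177
  (v7,v9,v10) [+-+] → (-2.1924, 2.22658, 0.00884507)–(-2.1924, 2.1924, 0.0285777)  len=0.0395
  (v6,v11,v9) [++-] → (-2.1924, 2.1924, -0.0285777)–(-2.1924, 2.2419, 0)  len=0.0572
  (v9,v12,v10) [--+] → (-2.1924, 0.913641, 0.334388)–(-2.1924, 2.1924, 0.0285777)  len=1.3148
  (v10,v12,v13) [+-+] → (-2.1924, 0.913641, 0.334388)–(-2.1924, 0, 0.552854)  len=0.9394
  (v11,v14,v9) [++-] → (-2.1924, 0.739633, -0.375983)–(-2.1924, 2.1924, -0.0285777)  len=1.4937
  (v9,v14,v12) [-+-] → (-2.1924, 0.739633, -0.375983)–(-2.1924, 0, -0.552854)  len=0.7605
  (v12,v15,v13) [--+] → (-2.1924, -0.739633, 0.375983)–(-2.1924, 0, 0.552854)  len=0.7605
  (v13,v15,v16) [+-+] → (-2.1924, -0.739633, 0.375983)–(-2.1924, -2.1924, 0.0285777)  len=1.4937
  (v14,v17,v12) [++-] → (-2.1924, -0.913641, -0.334388)–(-2.1924, 0, -0.552854)  len=0.9394
  (v12,v17,v15) [-+-] → (-2.1924, -0.913641, -0.334388)–(-2.1924, -2.1924, -0.0285777)  len=1.3148
  (v15,v18,v16) [-++] → (-2.1924, -2.2419, 0)–(-2.1924, -2.1924, 0.0285777)  len=0.0572
  (v17,v20,v15) [++-] → (-2.1924, -2.22658, -0.00884507)–(-2.1924, -2.1924, -0.0285777)  len=0.0395
  (v15,v20,v18) [-++] → (-2.1924, -2.22658, -0.00884507)–(-2.1924, -2.2419, 0)  len=0.0177

Chained into 1 loop(s):
  loop 1: 14 segments, perimeter = 9.2455
Total perimeter = 9.245


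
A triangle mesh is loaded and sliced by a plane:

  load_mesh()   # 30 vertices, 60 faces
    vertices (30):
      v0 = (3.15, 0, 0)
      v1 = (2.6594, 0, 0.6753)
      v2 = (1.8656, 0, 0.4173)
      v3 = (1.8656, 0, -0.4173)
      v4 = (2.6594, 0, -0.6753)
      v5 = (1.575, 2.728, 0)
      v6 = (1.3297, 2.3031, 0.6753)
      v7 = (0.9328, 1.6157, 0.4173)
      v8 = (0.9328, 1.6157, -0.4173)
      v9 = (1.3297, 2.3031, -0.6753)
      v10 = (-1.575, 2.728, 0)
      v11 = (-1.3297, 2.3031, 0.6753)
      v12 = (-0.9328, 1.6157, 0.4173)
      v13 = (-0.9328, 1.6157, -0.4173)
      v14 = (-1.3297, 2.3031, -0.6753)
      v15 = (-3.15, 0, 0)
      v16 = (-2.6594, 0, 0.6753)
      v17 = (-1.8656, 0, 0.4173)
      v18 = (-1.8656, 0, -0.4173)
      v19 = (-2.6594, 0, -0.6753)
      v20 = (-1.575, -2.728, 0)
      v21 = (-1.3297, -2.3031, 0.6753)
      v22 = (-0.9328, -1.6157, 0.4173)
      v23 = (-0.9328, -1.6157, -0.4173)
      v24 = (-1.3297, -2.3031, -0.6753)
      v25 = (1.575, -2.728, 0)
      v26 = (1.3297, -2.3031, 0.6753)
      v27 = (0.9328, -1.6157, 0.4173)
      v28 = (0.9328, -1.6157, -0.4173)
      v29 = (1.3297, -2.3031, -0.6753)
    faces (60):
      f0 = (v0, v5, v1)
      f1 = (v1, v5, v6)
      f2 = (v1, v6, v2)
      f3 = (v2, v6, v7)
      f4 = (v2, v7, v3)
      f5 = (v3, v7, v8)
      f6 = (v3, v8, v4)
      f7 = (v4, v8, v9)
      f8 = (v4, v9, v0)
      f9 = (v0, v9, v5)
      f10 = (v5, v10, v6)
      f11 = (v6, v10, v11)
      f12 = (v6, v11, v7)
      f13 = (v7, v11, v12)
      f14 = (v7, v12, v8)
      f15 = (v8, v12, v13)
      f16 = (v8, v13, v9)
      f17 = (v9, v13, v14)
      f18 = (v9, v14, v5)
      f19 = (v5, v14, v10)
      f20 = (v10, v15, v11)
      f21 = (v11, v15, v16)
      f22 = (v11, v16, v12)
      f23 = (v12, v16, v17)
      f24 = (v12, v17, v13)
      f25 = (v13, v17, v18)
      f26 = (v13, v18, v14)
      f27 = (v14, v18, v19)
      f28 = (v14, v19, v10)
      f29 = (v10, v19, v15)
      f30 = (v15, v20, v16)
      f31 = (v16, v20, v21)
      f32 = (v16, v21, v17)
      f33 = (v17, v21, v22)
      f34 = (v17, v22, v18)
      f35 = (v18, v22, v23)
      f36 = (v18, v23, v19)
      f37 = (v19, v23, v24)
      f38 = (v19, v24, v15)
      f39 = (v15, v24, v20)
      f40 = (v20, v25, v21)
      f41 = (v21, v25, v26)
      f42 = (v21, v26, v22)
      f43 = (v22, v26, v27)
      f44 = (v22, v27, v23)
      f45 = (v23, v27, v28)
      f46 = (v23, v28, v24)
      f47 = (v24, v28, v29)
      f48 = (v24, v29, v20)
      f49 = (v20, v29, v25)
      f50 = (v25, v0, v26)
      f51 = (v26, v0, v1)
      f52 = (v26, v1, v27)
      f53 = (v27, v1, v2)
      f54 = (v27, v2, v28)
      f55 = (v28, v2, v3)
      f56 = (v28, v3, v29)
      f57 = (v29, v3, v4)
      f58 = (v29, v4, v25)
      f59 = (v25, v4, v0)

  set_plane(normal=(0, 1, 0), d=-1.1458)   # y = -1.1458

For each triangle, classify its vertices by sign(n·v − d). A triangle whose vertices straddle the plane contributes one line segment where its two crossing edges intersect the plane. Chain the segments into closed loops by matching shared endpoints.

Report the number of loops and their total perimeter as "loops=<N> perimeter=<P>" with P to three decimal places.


loops=2 perimeter=8.347

Straddling triangles (20 of 60):
  (v15,v20,v16) [+-+] → (-2.48848, -1.1458, 0)–(-2.20394, -1.1458, 0.391664)  len=0.4841
  (v16,v20,v21) [+--] → (-2.20394, -1.1458, 0.391664)–(-1.99787, -1.1458, 0.6753)  len=0.3506
  (v16,v21,v17) [+-+] → (-1.99787, -1.1458, 0.6753)–(-1.59899, -1.1458, 0.545656)  len=0.4194
  (v17,v21,v22) [+--] → (-1.59899, -1.1458, 0.545656)–(-1.20409, -1.1458, 0.4173)  len=0.4152
  (v17,v22,v18) [+-+] → (-1.20409, -1.1458, 0.4173)–(-1.20409, -1.1458, 0.17457)  len=0.2427
  (v18,v22,v23) [+--] → (-1.20409, -1.1458, 0.17457)–(-1.20409, -1.1458, -0.4173)  len=0.5919
  (v18,v23,v19) [+-+] → (-1.20409, -1.1458, -0.4173)–(-1.43495, -1.1458, -0.492335)  len=0.2428
  (v19,v23,v24) [+--] → (-1.43495, -1.1458, -0.492335)–(-1.99787, -1.1458, -0.6753)  len=0.5919
  (v19,v24,v15) [+-+] → (-1.99787, -1.1458, -0.6753)–(-2.24439, -1.1458, -0.335964)  len=0.4194
  (v15,v24,v20) [+--] → (-2.24439, -1.1458, -0.335964)–(-2.48848, -1.1458, 0)  len=0.4153
  (v25,v0,v26) [-+-] → (2.48848, -1.1458, 0)–(2.24439, -1.1458, 0.335964)  len=0.4153
  (v26,v0,v1) [-++] → (2.24439, -1.1458, 0.335964)–(1.99787, -1.1458, 0.6753)  len=0.4194
  (v26,v1,v27) [-+-] → (1.99787, -1.1458, 0.6753)–(1.43495, -1.1458, 0.492335)  len=0.5919
  (v27,v1,v2) [-++] → (1.43495, -1.1458, 0.492335)–(1.20409, -1.1458, 0.4173)  len=0.2428
  (v27,v2,v28) [-+-] → (1.20409, -1.1458, 0.4173)–(1.20409, -1.1458, -0.17457)  len=0.5919
  (v28,v2,v3) [-++] → (1.20409, -1.1458, -0.17457)–(1.20409, -1.1458, -0.4173)  len=0.2427
  (v28,v3,v29) [-+-] → (1.20409, -1.1458, -0.4173)–(1.59899, -1.1458, -0.545656)  len=0.4152
  (v29,v3,v4) [-++] → (1.59899, -1.1458, -0.545656)–(1.99787, -1.1458, -0.6753)  len=0.4194
  (v29,v4,v25) [-+-] → (1.99787, -1.1458, -0.6753)–(2.20394, -1.1458, -0.391664)  len=0.3506
  (v25,v4,v0) [-++] → (2.20394, -1.1458, -0.391664)–(2.48848, -1.1458, 0)  len=0.4841

Chained into 2 loop(s):
  loop 1: 10 segments, perimeter = 4.1733
  loop 2: 10 segments, perimeter = 4.1733
Total perimeter = 8.347


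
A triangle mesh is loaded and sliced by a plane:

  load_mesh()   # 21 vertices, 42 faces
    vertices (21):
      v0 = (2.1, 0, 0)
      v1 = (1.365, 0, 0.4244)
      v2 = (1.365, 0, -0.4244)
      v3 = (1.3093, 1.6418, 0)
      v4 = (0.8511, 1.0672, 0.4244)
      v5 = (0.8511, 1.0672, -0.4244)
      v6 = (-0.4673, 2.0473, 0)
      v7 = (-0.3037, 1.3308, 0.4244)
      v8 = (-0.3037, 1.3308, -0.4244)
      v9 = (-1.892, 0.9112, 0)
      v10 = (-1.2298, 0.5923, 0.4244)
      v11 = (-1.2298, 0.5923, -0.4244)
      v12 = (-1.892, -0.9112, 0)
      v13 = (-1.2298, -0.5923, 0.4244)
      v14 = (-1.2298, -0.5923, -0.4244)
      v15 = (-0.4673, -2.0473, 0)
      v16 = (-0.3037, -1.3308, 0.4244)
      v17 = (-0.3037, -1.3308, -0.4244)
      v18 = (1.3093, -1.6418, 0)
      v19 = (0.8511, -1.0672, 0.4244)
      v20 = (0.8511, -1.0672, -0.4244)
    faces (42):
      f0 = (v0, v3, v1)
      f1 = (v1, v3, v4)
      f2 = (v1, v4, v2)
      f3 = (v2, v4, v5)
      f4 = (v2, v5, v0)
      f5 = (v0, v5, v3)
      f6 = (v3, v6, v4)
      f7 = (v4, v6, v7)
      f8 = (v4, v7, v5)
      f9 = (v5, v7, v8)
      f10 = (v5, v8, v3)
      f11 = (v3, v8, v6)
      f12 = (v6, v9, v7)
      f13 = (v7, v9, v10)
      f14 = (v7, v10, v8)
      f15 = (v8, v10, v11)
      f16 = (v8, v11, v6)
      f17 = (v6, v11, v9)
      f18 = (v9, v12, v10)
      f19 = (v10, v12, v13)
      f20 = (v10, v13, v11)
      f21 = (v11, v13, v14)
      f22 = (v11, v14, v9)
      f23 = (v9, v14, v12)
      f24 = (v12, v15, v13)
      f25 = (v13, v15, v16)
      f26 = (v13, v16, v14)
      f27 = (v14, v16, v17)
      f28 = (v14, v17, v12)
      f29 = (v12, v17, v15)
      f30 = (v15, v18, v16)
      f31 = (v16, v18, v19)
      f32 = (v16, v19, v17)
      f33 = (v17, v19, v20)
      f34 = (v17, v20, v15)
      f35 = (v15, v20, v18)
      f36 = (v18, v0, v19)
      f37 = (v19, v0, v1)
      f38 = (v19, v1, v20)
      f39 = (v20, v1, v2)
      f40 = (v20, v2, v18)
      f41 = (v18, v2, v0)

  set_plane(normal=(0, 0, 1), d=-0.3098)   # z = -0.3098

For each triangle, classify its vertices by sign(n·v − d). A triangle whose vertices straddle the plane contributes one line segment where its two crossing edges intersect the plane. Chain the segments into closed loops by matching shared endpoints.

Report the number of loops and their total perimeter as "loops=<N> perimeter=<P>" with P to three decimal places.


loops=2 perimeter=17.789

Straddling triangles (28 of 42):
  (v1,v4,v2) [++-] → (1.29562, 0.144087, -0.3098)–(1.365, 0, -0.3098)  len=0.1599
  (v2,v4,v5) [-+-] → (1.29562, 0.144087, -0.3098)–(0.8511, 1.0672, -0.3098)  len=1.0246
  (v2,v5,v0) [--+] → (1.18834, 0.779026, -0.3098)–(1.56347, 0, -0.3098)  len=0.8646
  (v0,v5,v3) [+-+] → (1.18834, 0.779026, -0.3098)–(0.974827, 1.22236, -0.3098)  len=0.4921
  (v4,v7,v5) [++-] → (0.695186, 1.10279, -0.3098)–(0.8511, 1.0672, -0.3098)  len=0.1599
  (v5,v7,v8) [-+-] → (0.695186, 1.10279, -0.3098)–(-0.3037, 1.3308, -0.3098)  len=1.0246
  (v5,v8,v3) [--+] → (0.131856, 1.41478, -0.3098)–(0.974827, 1.22236, -0.3098)  len=0.8647
  (v3,v8,v6) [+-+] → (0.131856, 1.41478, -0.3098)–(-0.347877, 1.52428, -0.3098)  len=0.4921
  (v7,v10,v8) [++-] → (-0.428737, 1.23109, -0.3098)–(-0.3037, 1.3308, -0.3098)  len=0.1599
  (v8,v10,v11) [-+-] → (-0.428737, 1.23109, -0.3098)–(-1.2298, 0.5923, -0.3098)  len=1.0246
  (v8,v11,v6) [--+] → (-1.0239, 0.985191, -0.3098)–(-0.347877, 1.52428, -0.3098)  len=0.8647
  (v6,v11,v9) [+-+] → (-1.0239, 0.985191, -0.3098)–(-1.40861, 0.678412, -0.3098)  len=0.4921
  (v10,v13,v11) [++-] → (-1.2298, 0.432362, -0.3098)–(-1.2298, 0.5923, -0.3098)  len=0.1599
  (v11,v13,v14) [-+-] → (-1.2298, 0.432362, -0.3098)–(-1.2298, -0.5923, -0.3098)  len=1.0247
  (v11,v14,v9) [--+] → (-1.40861, -0.186312, -0.3098)–(-1.40861, 0.678412, -0.3098)  len=0.8647
  (v9,v14,v12) [+-+] → (-1.40861, -0.186312, -0.3098)–(-1.40861, -0.678412, -0.3098)  len=0.4921
  (v13,v16,v14) [++-] → (-1.10476, -0.692008, -0.3098)–(-1.2298, -0.5923, -0.3098)  len=0.1599
  (v14,v16,v17) [-+-] → (-1.10476, -0.692008, -0.3098)–(-0.3037, -1.3308, -0.3098)  len=1.0246
  (v14,v17,v12) [--+] → (-0.732586, -1.2175, -0.3098)–(-1.40861, -0.678412, -0.3098)  len=0.8647
  (v12,v17,v15) [+-+] → (-0.732586, -1.2175, -0.3098)–(-0.347877, -1.52428, -0.3098)  len=0.4921
  (v16,v19,v17) [++-] → (-0.147786, -1.29521, -0.3098)–(-0.3037, -1.3308, -0.3098)  len=0.1599
  (v17,v19,v20) [-+-] → (-0.147786, -1.29521, -0.3098)–(0.8511, -1.0672, -0.3098)  len=1.0246
  (v17,v20,v15) [--+] → (0.495095, -1.33185, -0.3098)–(-0.347877, -1.52428, -0.3098)  len=0.8647
  (v15,v20,v18) [+-+] → (0.495095, -1.33185, -0.3098)–(0.974827, -1.22236, -0.3098)  len=0.4921
  (v19,v1,v20) [++-] → (0.920484, -0.923113, -0.3098)–(0.8511, -1.0672, -0.3098)  len=0.1599
  (v20,v1,v2) [-+-] → (0.920484, -0.923113, -0.3098)–(1.365, 0, -0.3098)  len=1.0246
  (v20,v2,v18) [--+] → (1.34996, -0.443332, -0.3098)–(0.974827, -1.22236, -0.3098)  len=0.8646
  (v18,v2,v0) [+-+] → (1.34996, -0.443332, -0.3098)–(1.56347, 0, -0.3098)  len=0.4921

Chained into 2 loop(s):
  loop 1: 14 segments, perimeter = 8.2916
  loop 2: 14 segments, perimeter = 9.4971
Total perimeter = 17.789


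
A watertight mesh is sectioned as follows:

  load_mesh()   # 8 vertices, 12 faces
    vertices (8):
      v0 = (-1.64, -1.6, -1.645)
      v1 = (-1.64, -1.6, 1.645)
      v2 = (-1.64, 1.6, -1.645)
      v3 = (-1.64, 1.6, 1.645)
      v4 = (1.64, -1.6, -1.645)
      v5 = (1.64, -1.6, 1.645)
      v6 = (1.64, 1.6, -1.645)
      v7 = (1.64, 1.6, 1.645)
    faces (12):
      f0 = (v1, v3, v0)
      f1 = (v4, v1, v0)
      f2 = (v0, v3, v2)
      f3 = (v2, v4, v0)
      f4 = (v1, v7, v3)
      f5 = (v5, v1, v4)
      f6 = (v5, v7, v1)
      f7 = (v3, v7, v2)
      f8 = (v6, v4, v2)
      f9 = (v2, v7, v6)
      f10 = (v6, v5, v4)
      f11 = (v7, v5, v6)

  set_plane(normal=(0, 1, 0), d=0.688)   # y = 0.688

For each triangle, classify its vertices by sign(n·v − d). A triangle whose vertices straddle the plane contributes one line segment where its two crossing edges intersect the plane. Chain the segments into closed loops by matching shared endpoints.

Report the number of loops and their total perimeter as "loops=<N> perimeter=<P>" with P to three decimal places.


loops=1 perimeter=13.140

Straddling triangles (8 of 12):
  (v1,v3,v0) [-+-] → (-1.64, 0.688, 1.645)–(-1.64, 0.688, 0.70735)  len=0.9377
  (v0,v3,v2) [-++] → (-1.64, 0.688, 0.70735)–(-1.64, 0.688, -1.645)  len=2.3524
  (v2,v4,v0) [+--] → (-0.7052, 0.688, -1.645)–(-1.64, 0.688, -1.645)  len=0.9348
  (v1,v7,v3) [-++] → (0.7052, 0.688, 1.645)–(-1.64, 0.688, 1.645)  len=2.3452
  (v5,v7,v1) [-+-] → (1.64, 0.688, 1.645)–(0.7052, 0.688, 1.645)  len=0.9348
  (v6,v4,v2) [+-+] → (1.64, 0.688, -1.645)–(-0.7052, 0.688, -1.645)  len=2.3452
  (v6,v5,v4) [+--] → (1.64, 0.688, -0.70735)–(1.64, 0.688, -1.645)  len=0.9377
  (v7,v5,v6) [+-+] → (1.64, 0.688, 1.645)–(1.64, 0.688, -0.70735)  len=2.3524

Chained into 1 loop(s):
  loop 1: 8 segments, perimeter = 13.1400
Total perimeter = 13.140
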